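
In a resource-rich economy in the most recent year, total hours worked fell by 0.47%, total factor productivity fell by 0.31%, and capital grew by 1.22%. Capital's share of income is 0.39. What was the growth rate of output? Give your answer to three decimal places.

-0.121%

Labor's share = 1 − 0.39 = 0.61.
Capital: 0.39 × 1.22 = 0.4758 pp.
Total hours worked: 0.61 × (-0.47) = -0.2867 pp.
Output growth = -0.31 + 0.1891 = -0.1209%.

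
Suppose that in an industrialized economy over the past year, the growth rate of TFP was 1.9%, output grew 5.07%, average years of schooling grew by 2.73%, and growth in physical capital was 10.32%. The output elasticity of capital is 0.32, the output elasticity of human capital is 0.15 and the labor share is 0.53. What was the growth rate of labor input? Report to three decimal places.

Labor's share = 1 − 0.32 − 0.15 = 0.53.
gY = gA + 0.32×10.32 + 0.15×2.73 + 0.53×g.
0.53×g = 5.07 − 1.9 − 3.7119 = -0.5419.
g = -0.5419 / 0.53 = -1.02245%.

-1.022%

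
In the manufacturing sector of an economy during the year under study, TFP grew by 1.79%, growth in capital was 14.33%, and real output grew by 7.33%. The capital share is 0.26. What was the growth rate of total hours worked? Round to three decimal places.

2.452%

Labor's share = 1 − 0.26 = 0.74.
gY = gA + 0.26×14.33 + 0.74×g.
0.74×g = 7.33 − 1.79 − 3.7258 = 1.8142.
g = 1.8142 / 0.74 = 2.45162%.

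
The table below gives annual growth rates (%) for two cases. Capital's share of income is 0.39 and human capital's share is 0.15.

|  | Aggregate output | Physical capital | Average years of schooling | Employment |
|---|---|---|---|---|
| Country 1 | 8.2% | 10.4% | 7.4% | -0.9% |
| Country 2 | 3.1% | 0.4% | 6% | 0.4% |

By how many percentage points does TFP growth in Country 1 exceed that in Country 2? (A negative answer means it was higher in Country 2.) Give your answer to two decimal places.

Labor's share = 1 − 0.39 − 0.15 = 0.46.
Country 1: TFP = 8.2 − 4.056 − 1.11 + 0.414 = 3.448%.
Country 2: TFP = 3.1 − 0.156 − 0.9 − 0.184 = 1.86%.
Difference = 3.448 − (1.86) = 1.588 pp.

1.59 percentage points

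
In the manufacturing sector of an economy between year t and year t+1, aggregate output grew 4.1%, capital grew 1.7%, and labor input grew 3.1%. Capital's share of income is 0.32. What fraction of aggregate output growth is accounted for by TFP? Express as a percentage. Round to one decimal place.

Labor's share = 1 − 0.32 = 0.68.
Capital: 0.32 × 1.7 = 0.544 pp.
Labor input: 0.68 × 3.1 = 2.108 pp.
TFP growth = 4.1 − 2.652 = 1.448%.
TFP share of growth = 1.448 / 4.1 × 100 = 35.317%.

TFP accounted for 35.3% of growth.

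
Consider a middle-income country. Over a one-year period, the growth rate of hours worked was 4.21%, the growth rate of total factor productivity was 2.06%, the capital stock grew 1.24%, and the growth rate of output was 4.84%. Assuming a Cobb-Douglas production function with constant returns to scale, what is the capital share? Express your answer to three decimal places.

α = 0.481

gY = gA + α·gK + (1−α)·gL, so gY − gA − gL = α(gK − gL).
4.84 − 2.06 − 4.21 = α × (1.24 − 4.21).
-1.43 = -2.97 α, so α = 0.48148.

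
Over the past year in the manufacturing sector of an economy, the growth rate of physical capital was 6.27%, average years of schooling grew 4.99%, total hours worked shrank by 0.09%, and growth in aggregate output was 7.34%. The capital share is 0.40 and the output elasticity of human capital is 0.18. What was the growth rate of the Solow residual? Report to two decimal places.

Labor's share = 1 − 0.4 − 0.18 = 0.42.
Physical capital: 0.4 × 6.27 = 2.508 pp.
Average years of schooling: 0.18 × 4.99 = 0.8982 pp.
Total hours worked: 0.42 × (-0.09) = -0.0378 pp.
TFP growth = 7.34 − 3.3684 = 3.9716%.

The Solow residual grew 3.97%.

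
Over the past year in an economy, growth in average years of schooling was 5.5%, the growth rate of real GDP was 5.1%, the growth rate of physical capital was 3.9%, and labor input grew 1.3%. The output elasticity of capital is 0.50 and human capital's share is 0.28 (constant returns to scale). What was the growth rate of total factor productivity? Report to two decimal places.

1.32%

Labor's share = 1 − 0.5 − 0.28 = 0.22.
Physical capital: 0.5 × 3.9 = 1.95 pp.
Average years of schooling: 0.28 × 5.5 = 1.54 pp.
Labor input: 0.22 × 1.3 = 0.286 pp.
TFP growth = 5.1 − 3.776 = 1.324%.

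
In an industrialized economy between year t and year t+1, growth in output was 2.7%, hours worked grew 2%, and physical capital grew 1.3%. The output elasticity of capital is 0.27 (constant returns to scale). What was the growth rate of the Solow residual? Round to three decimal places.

Labor's share = 1 − 0.27 = 0.73.
Physical capital: 0.27 × 1.3 = 0.351 pp.
Hours worked: 0.73 × 2 = 1.46 pp.
TFP growth = 2.7 − 1.811 = 0.889%.

0.889%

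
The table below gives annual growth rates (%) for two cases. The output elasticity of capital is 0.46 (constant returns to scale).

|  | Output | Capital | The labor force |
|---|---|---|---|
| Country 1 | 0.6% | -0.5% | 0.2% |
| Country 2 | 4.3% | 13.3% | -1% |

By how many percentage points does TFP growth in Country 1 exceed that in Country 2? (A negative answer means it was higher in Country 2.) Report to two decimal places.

Labor's share = 1 − 0.46 = 0.54.
Country 1: TFP = 0.6 + 0.23 − 0.108 = 0.722%.
Country 2: TFP = 4.3 − 6.118 + 0.54 = -1.278%.
Difference = 0.722 − (-1.278) = 2 pp.

2.00 percentage points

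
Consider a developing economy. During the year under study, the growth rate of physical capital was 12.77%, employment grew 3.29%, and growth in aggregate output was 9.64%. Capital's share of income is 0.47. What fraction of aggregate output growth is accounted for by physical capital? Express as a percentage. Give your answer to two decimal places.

Physical capital accounted for 62.26% of growth.

Physical capital contributed 0.47 × 12.77 = 6.0019 pp.
Share of growth = 6.0019 / 9.64 × 100 = 62.2604%.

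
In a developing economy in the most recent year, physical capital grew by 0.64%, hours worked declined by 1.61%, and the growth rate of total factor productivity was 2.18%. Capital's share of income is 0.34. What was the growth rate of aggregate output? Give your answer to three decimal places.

Labor's share = 1 − 0.34 = 0.66.
Physical capital: 0.34 × 0.64 = 0.2176 pp.
Hours worked: 0.66 × (-1.61) = -1.0626 pp.
Output growth = 2.18 + (-0.845) = 1.335%.

Aggregate output growth was 1.335%.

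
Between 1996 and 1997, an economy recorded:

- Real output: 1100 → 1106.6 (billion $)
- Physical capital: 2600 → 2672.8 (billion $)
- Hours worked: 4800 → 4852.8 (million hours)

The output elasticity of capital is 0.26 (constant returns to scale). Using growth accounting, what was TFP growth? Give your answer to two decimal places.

Real output growth = (1106.6 − 1100) / 1100 = 0.6%.
Physical capital growth = (2672.8 − 2600) / 2600 = 2.8%.
Hours worked growth = (4852.8 − 4800) / 4800 = 1.1%.
Labor's share = 1 − 0.26 = 0.74.
Physical capital: 0.26 × 2.8 = 0.728 pp.
Hours worked: 0.74 × 1.1 = 0.814 pp.
TFP growth = 0.6 − 1.542 = -0.942%.

-0.94%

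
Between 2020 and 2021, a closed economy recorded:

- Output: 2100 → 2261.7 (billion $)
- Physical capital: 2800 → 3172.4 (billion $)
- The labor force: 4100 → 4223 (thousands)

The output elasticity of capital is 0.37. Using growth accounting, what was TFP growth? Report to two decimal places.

Output growth = (2261.7 − 2100) / 2100 = 7.7%.
Physical capital growth = (3172.4 − 2800) / 2800 = 13.3%.
The labor force growth = (4223 − 4100) / 4100 = 3%.
Labor's share = 1 − 0.37 = 0.63.
Physical capital: 0.37 × 13.3 = 4.921 pp.
The labor force: 0.63 × 3 = 1.89 pp.
TFP growth = 7.7 − 6.811 = 0.889%.

0.89%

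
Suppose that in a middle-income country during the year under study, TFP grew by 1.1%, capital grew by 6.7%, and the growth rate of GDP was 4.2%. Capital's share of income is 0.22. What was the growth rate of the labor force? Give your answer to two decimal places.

Labor's share = 1 − 0.22 = 0.78.
gY = gA + 0.22×6.7 + 0.78×g.
0.78×g = 4.2 − 1.1 − 1.474 = 1.626.
g = 1.626 / 0.78 = 2.0846%.

2.08%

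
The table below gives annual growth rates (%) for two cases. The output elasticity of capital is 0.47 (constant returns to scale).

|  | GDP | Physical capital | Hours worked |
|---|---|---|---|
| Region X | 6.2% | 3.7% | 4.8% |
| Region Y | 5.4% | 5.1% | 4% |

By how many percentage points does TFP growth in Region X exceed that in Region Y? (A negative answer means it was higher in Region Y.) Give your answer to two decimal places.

Labor's share = 1 − 0.47 = 0.53.
Region X: TFP = 6.2 − 1.739 − 2.544 = 1.917%.
Region Y: TFP = 5.4 − 2.397 − 2.12 = 0.883%.
Difference = 1.917 − (0.883) = 1.034 pp.

1.03 percentage points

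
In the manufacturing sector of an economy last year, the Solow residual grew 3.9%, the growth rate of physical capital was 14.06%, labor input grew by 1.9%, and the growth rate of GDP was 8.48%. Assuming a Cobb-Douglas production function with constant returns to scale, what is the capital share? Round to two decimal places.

α = 0.22

gY = gA + α·gK + (1−α)·gL, so gY − gA − gL = α(gK − gL).
8.48 − 3.9 − 1.9 = α × (14.06 − 1.9).
2.68 = 12.16 α, so α = 0.2204.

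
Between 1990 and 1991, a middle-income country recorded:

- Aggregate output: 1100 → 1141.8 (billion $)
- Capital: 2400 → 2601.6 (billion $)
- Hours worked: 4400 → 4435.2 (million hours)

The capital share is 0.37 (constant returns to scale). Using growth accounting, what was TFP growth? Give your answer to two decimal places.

Aggregate output growth = (1141.8 − 1100) / 1100 = 3.8%.
Capital growth = (2601.6 − 2400) / 2400 = 8.4%.
Hours worked growth = (4435.2 − 4400) / 4400 = 0.8%.
Labor's share = 1 − 0.37 = 0.63.
Capital: 0.37 × 8.4 = 3.108 pp.
Hours worked: 0.63 × 0.8 = 0.504 pp.
TFP growth = 3.8 − 3.612 = 0.188%.

TFP growth was 0.19%.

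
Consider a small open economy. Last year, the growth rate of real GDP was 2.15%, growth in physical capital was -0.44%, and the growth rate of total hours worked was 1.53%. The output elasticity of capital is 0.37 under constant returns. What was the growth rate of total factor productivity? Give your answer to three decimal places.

1.349%

Labor's share = 1 − 0.37 = 0.63.
Physical capital: 0.37 × (-0.44) = -0.1628 pp.
Total hours worked: 0.63 × 1.53 = 0.9639 pp.
TFP growth = 2.15 − 0.8011 = 1.3489%.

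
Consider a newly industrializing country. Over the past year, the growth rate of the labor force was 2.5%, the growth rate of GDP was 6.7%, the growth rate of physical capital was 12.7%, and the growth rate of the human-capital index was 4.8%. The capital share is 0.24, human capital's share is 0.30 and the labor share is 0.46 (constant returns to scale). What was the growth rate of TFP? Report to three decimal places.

Labor's share = 1 − 0.24 − 0.3 = 0.46.
Physical capital: 0.24 × 12.7 = 3.048 pp.
The human-capital index: 0.3 × 4.8 = 1.44 pp.
The labor force: 0.46 × 2.5 = 1.15 pp.
TFP growth = 6.7 − 5.638 = 1.062%.

TFP grew 1.062%.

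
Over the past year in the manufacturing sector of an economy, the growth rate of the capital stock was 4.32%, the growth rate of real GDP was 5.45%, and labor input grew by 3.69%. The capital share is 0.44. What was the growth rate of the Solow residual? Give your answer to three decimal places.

Labor's share = 1 − 0.44 = 0.56.
The capital stock: 0.44 × 4.32 = 1.9008 pp.
Labor input: 0.56 × 3.69 = 2.0664 pp.
TFP growth = 5.45 − 3.9672 = 1.4828%.

The Solow residual grew 1.483%.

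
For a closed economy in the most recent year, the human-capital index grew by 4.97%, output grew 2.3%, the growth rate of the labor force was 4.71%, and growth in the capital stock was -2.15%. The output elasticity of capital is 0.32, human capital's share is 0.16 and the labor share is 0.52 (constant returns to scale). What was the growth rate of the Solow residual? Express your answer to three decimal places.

Labor's share = 1 − 0.32 − 0.16 = 0.52.
The capital stock: 0.32 × (-2.15) = -0.688 pp.
The human-capital index: 0.16 × 4.97 = 0.7952 pp.
The labor force: 0.52 × 4.71 = 2.4492 pp.
TFP growth = 2.3 − 2.5564 = -0.2564%.

-0.256%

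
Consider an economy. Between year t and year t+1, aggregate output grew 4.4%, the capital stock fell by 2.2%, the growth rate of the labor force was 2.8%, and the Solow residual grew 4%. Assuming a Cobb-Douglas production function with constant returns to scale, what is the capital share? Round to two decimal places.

gY = gA + α·gK + (1−α)·gL, so gY − gA − gL = α(gK − gL).
4.4 − 4 − 2.8 = α × (-2.2 − 2.8).
-2.4 = -5 α, so α = 0.48.

0.48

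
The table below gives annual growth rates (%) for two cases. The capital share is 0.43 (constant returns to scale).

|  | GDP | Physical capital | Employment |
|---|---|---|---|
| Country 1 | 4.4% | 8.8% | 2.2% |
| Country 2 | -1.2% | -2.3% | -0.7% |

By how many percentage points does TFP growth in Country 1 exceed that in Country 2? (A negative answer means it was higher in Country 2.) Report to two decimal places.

Labor's share = 1 − 0.43 = 0.57.
Country 1: TFP = 4.4 − 3.784 − 1.254 = -0.638%.
Country 2: TFP = -1.2 + 0.989 + 0.399 = 0.188%.
Difference = -0.638 − (0.188) = -0.826 pp.

-0.83 percentage points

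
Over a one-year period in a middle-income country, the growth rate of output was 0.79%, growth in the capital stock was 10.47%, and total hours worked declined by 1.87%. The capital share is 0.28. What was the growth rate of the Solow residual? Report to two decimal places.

Labor's share = 1 − 0.28 = 0.72.
The capital stock: 0.28 × 10.47 = 2.9316 pp.
Total hours worked: 0.72 × (-1.87) = -1.3464 pp.
TFP growth = 0.79 − 1.5852 = -0.7952%.

-0.80%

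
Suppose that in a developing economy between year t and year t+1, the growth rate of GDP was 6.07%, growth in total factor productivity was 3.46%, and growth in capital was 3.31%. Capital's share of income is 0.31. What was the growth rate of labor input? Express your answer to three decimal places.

Labor input grew 2.296%.

Labor's share = 1 − 0.31 = 0.69.
gY = gA + 0.31×3.31 + 0.69×g.
0.69×g = 6.07 − 3.46 − 1.0261 = 1.5839.
g = 1.5839 / 0.69 = 2.29551%.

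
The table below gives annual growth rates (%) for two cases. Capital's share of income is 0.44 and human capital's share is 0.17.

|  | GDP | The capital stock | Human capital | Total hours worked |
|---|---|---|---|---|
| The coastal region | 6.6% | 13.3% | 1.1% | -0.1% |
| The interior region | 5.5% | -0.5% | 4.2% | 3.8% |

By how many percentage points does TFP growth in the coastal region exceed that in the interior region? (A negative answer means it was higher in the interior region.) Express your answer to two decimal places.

Labor's share = 1 − 0.44 − 0.17 = 0.39.
The coastal region: TFP = 6.6 − 5.852 − 0.187 + 0.039 = 0.6%.
The interior region: TFP = 5.5 + 0.22 − 0.714 − 1.482 = 3.524%.
Difference = 0.6 − (3.524) = -2.924 pp.

-2.92 percentage points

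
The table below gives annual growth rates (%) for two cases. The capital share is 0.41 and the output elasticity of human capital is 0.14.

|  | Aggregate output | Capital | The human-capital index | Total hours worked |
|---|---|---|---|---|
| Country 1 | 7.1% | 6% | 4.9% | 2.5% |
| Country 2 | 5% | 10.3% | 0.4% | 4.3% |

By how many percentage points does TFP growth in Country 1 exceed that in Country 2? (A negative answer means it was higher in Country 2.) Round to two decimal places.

Labor's share = 1 − 0.41 − 0.14 = 0.45.
Country 1: TFP = 7.1 − 2.46 − 0.686 − 1.125 = 2.829%.
Country 2: TFP = 5 − 4.223 − 0.056 − 1.935 = -1.214%.
Difference = 2.829 − (-1.214) = 4.043 pp.

4.04 percentage points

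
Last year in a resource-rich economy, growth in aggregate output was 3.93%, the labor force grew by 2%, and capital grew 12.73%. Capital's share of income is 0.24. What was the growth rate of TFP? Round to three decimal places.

-0.645%

Labor's share = 1 − 0.24 = 0.76.
Capital: 0.24 × 12.73 = 3.0552 pp.
The labor force: 0.76 × 2 = 1.52 pp.
TFP growth = 3.93 − 4.5752 = -0.6452%.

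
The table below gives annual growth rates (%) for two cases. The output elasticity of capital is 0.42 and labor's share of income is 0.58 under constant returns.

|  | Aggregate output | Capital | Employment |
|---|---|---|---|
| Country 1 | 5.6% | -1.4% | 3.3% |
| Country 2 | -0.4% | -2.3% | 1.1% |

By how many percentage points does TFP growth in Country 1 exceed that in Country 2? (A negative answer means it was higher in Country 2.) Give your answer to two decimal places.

4.35 percentage points

Labor's share = 1 − 0.42 = 0.58.
Country 1: TFP = 5.6 + 0.588 − 1.914 = 4.274%.
Country 2: TFP = -0.4 + 0.966 − 0.638 = -0.072%.
Difference = 4.274 − (-0.072) = 4.346 pp.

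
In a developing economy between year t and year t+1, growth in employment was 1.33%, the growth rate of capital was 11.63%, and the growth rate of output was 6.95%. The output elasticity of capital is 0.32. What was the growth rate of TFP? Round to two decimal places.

Labor's share = 1 − 0.32 = 0.68.
Capital: 0.32 × 11.63 = 3.7216 pp.
Employment: 0.68 × 1.33 = 0.9044 pp.
TFP growth = 6.95 − 4.626 = 2.324%.

TFP grew 2.32%.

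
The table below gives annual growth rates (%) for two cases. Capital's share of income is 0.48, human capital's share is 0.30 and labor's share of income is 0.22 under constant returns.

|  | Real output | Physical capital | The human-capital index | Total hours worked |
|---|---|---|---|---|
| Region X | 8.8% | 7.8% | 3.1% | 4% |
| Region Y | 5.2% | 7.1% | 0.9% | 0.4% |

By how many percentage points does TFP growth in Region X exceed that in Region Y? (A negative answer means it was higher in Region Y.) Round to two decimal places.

1.81 percentage points

Labor's share = 1 − 0.48 − 0.3 = 0.22.
Region X: TFP = 8.8 − 3.744 − 0.93 − 0.88 = 3.246%.
Region Y: TFP = 5.2 − 3.408 − 0.27 − 0.088 = 1.434%.
Difference = 3.246 − (1.434) = 1.812 pp.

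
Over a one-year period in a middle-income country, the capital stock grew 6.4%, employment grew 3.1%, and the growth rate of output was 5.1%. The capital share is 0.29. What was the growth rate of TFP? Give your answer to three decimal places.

Labor's share = 1 − 0.29 = 0.71.
The capital stock: 0.29 × 6.4 = 1.856 pp.
Employment: 0.71 × 3.1 = 2.201 pp.
TFP growth = 5.1 − 4.057 = 1.043%.

TFP grew 1.043%.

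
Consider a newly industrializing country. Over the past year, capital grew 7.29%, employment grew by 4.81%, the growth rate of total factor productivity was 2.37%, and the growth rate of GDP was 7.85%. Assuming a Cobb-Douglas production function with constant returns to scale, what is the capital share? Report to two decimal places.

0.27

gY = gA + α·gK + (1−α)·gL, so gY − gA − gL = α(gK − gL).
7.85 − 2.37 − 4.81 = α × (7.29 − 4.81).
0.67 = 2.48 α, so α = 0.2702.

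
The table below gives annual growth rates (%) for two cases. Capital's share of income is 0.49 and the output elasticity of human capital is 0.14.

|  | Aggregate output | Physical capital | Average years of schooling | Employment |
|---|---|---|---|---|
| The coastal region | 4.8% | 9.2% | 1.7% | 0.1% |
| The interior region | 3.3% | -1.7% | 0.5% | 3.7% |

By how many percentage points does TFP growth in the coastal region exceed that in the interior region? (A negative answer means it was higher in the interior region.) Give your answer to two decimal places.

Labor's share = 1 − 0.49 − 0.14 = 0.37.
The coastal region: TFP = 4.8 − 4.508 − 0.238 − 0.037 = 0.017%.
The interior region: TFP = 3.3 + 0.833 − 0.07 − 1.369 = 2.694%.
Difference = 0.017 − (2.694) = -2.677 pp.

-2.68 percentage points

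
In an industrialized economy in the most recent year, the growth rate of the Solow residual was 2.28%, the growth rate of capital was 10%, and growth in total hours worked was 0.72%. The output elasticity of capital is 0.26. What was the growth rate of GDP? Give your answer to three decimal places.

GDP grew 5.413%.

Labor's share = 1 − 0.26 = 0.74.
Capital: 0.26 × 10 = 2.6 pp.
Total hours worked: 0.74 × 0.72 = 0.5328 pp.
Output growth = 2.28 + 3.1328 = 5.4128%.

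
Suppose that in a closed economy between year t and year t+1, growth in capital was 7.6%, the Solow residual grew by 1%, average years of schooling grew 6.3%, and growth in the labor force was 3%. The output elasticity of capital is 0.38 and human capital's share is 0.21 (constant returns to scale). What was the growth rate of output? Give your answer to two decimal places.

6.44%

Labor's share = 1 − 0.38 − 0.21 = 0.41.
Capital: 0.38 × 7.6 = 2.888 pp.
Average years of schooling: 0.21 × 6.3 = 1.323 pp.
The labor force: 0.41 × 3 = 1.23 pp.
Output growth = 1 + 5.441 = 6.441%.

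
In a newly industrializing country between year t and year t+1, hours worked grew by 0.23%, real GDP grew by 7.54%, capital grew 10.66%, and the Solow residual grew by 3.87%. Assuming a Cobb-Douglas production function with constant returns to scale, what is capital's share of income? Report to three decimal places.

gY = gA + α·gK + (1−α)·gL, so gY − gA − gL = α(gK − gL).
7.54 − 3.87 − 0.23 = α × (10.66 − 0.23).
3.44 = 10.43 α, so α = 0.32982.

α = 0.330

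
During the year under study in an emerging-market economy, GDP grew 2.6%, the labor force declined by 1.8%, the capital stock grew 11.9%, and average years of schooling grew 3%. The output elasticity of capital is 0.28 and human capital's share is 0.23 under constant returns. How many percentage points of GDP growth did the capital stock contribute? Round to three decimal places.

Contribution = share × growth = 0.28 × 11.9 = 3.332 pp.

3.332 pp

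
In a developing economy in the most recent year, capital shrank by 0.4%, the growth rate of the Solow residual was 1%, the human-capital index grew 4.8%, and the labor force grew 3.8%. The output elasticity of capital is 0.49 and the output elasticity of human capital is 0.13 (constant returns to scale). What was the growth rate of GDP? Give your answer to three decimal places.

2.872%

Labor's share = 1 − 0.49 − 0.13 = 0.38.
Capital: 0.49 × (-0.4) = -0.196 pp.
The human-capital index: 0.13 × 4.8 = 0.624 pp.
The labor force: 0.38 × 3.8 = 1.444 pp.
Output growth = 1 + 1.872 = 2.872%.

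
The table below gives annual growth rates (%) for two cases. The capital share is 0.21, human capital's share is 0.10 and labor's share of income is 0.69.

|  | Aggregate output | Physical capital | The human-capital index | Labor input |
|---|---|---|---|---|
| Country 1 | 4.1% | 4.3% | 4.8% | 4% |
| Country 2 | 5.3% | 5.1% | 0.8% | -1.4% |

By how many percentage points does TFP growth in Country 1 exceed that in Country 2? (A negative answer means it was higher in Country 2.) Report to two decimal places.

-5.16 percentage points

Labor's share = 1 − 0.21 − 0.1 = 0.69.
Country 1: TFP = 4.1 − 0.903 − 0.48 − 2.76 = -0.043%.
Country 2: TFP = 5.3 − 1.071 − 0.08 + 0.966 = 5.115%.
Difference = -0.043 − (5.115) = -5.158 pp.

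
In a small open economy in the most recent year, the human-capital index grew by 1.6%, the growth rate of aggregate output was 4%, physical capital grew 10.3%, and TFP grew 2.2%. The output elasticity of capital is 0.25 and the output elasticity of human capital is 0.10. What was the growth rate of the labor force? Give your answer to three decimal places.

-1.438%

Labor's share = 1 − 0.25 − 0.1 = 0.65.
gY = gA + 0.25×10.3 + 0.1×1.6 + 0.65×g.
0.65×g = 4 − 2.2 − 2.735 = -0.935.
g = -0.935 / 0.65 = -1.43846%.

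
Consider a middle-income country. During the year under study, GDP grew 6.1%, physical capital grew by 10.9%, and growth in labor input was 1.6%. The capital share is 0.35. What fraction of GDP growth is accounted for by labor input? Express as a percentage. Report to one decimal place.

Labor's share = 1 − 0.35 = 0.65.
Labor input contributed 0.65 × 1.6 = 1.04 pp.
Share of growth = 1.04 / 6.1 × 100 = 17.049%.

17.0%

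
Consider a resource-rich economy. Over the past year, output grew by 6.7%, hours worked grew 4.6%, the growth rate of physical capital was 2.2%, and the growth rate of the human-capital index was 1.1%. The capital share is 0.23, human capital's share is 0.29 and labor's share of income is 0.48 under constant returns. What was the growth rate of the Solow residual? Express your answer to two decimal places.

The Solow residual grew 3.67%.

Labor's share = 1 − 0.23 − 0.29 = 0.48.
Physical capital: 0.23 × 2.2 = 0.506 pp.
The human-capital index: 0.29 × 1.1 = 0.319 pp.
Hours worked: 0.48 × 4.6 = 2.208 pp.
TFP growth = 6.7 − 3.033 = 3.667%.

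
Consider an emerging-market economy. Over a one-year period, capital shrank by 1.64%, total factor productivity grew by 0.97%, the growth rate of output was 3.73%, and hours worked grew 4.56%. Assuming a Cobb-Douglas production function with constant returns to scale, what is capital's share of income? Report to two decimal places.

gY = gA + α·gK + (1−α)·gL, so gY − gA − gL = α(gK − gL).
3.73 − 0.97 − 4.56 = α × (-1.64 − 4.56).
-1.8 = -6.2 α, so α = 0.2903.

0.29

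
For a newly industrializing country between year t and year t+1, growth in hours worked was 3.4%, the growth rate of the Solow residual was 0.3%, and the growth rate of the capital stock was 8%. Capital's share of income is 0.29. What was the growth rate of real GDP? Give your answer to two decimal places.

Real GDP growth was 5.03%.

Labor's share = 1 − 0.29 = 0.71.
The capital stock: 0.29 × 8 = 2.32 pp.
Hours worked: 0.71 × 3.4 = 2.414 pp.
Output growth = 0.3 + 4.734 = 5.034%.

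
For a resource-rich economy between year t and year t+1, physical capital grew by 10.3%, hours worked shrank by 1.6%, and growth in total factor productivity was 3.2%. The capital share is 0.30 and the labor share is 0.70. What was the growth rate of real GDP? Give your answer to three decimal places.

Real GDP growth was 5.170%.

Labor's share = 1 − 0.3 = 0.7.
Physical capital: 0.3 × 10.3 = 3.09 pp.
Hours worked: 0.7 × (-1.6) = -1.12 pp.
Output growth = 3.2 + 1.97 = 5.17%.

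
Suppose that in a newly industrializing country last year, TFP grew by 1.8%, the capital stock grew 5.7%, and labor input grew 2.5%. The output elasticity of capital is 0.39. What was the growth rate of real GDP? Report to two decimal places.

Real GDP growth was 5.55%.

Labor's share = 1 − 0.39 = 0.61.
The capital stock: 0.39 × 5.7 = 2.223 pp.
Labor input: 0.61 × 2.5 = 1.525 pp.
Output growth = 1.8 + 3.748 = 5.548%.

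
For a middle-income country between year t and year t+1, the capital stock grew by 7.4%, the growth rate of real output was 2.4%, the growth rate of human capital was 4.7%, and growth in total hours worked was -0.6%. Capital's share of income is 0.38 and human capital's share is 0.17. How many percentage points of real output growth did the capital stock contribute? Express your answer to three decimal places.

Contribution = share × growth = 0.38 × 7.4 = 2.812 pp.

2.812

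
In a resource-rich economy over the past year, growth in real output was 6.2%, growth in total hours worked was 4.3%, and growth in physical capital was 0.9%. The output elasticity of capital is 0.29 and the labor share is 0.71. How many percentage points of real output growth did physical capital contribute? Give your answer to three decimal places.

Contribution = share × growth = 0.29 × 0.9 = 0.261 pp.

0.261 percentage points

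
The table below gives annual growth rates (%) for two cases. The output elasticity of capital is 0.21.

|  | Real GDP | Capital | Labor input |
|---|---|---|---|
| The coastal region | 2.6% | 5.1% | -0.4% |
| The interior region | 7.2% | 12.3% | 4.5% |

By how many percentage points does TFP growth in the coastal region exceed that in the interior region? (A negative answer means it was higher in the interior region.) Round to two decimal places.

0.78 percentage points

Labor's share = 1 − 0.21 = 0.79.
The coastal region: TFP = 2.6 − 1.071 + 0.316 = 1.845%.
The interior region: TFP = 7.2 − 2.583 − 3.555 = 1.062%.
Difference = 1.845 − (1.062) = 0.783 pp.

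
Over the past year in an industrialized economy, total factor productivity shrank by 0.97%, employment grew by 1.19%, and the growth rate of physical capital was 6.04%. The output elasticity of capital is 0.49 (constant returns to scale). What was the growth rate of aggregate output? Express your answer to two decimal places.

Labor's share = 1 − 0.49 = 0.51.
Physical capital: 0.49 × 6.04 = 2.9596 pp.
Employment: 0.51 × 1.19 = 0.6069 pp.
Output growth = -0.97 + 3.5665 = 2.5965%.

Aggregate output grew 2.60%.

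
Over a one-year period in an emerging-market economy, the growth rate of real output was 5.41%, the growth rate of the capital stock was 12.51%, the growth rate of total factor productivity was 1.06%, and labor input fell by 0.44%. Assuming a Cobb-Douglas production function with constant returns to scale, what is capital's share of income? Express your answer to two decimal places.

gY = gA + α·gK + (1−α)·gL, so gY − gA − gL = α(gK − gL).
5.41 − 1.06 + 0.44 = α × (12.51 − (-0.44)).
4.79 = 12.95 α, so α = 0.3699.

Capital's share of income is 0.37.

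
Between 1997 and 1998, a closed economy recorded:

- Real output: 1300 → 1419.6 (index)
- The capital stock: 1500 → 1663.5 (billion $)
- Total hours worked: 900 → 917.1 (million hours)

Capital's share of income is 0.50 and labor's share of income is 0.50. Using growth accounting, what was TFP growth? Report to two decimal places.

2.80%

Real output growth = (1419.6 − 1300) / 1300 = 9.2%.
The capital stock growth = (1663.5 − 1500) / 1500 = 10.9%.
Total hours worked growth = (917.1 − 900) / 900 = 1.9%.
Labor's share = 1 − 0.5 = 0.5.
The capital stock: 0.5 × 10.9 = 5.45 pp.
Total hours worked: 0.5 × 1.9 = 0.95 pp.
TFP growth = 9.2 − 6.4 = 2.8%.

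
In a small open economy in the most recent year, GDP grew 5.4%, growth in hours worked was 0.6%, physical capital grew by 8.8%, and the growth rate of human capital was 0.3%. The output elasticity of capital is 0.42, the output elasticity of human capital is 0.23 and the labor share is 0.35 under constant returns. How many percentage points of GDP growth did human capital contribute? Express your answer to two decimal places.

Contribution = share × growth = 0.23 × 0.3 = 0.069 pp.

0.07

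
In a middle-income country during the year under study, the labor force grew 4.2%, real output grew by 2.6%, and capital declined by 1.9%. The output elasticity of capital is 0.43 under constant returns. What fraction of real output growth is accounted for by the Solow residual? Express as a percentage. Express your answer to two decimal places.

Labor's share = 1 − 0.43 = 0.57.
Capital: 0.43 × (-1.9) = -0.817 pp.
The labor force: 0.57 × 4.2 = 2.394 pp.
TFP growth = 2.6 − 1.577 = 1.023%.
TFP share of growth = 1.023 / 2.6 × 100 = 39.3462%.

39.35%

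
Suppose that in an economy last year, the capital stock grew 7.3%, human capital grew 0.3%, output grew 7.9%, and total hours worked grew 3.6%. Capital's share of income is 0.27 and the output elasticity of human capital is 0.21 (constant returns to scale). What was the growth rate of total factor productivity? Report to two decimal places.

Total factor productivity grew 3.99%.

Labor's share = 1 − 0.27 − 0.21 = 0.52.
The capital stock: 0.27 × 7.3 = 1.971 pp.
Human capital: 0.21 × 0.3 = 0.063 pp.
Total hours worked: 0.52 × 3.6 = 1.872 pp.
TFP growth = 7.9 − 3.906 = 3.994%.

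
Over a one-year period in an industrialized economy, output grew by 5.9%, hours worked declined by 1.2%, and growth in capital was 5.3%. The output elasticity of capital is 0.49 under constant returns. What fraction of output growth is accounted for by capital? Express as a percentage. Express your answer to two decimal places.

44.02%

Capital contributed 0.49 × 5.3 = 2.597 pp.
Share of growth = 2.597 / 5.9 × 100 = 44.0169%.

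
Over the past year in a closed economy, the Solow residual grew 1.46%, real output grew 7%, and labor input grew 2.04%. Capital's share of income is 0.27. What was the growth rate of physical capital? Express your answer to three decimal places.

Physical capital grew 15.003%.

Labor's share = 1 − 0.27 = 0.73.
gY = gA + 0.73×2.04 + 0.27×g.
0.27×g = 7 − 1.46 − 1.4892 = 4.0508.
g = 4.0508 / 0.27 = 15.00296%.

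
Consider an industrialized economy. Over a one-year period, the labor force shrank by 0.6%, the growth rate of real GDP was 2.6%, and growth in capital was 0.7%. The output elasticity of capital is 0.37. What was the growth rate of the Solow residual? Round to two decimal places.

Labor's share = 1 − 0.37 = 0.63.
Capital: 0.37 × 0.7 = 0.259 pp.
The labor force: 0.63 × (-0.6) = -0.378 pp.
TFP growth = 2.6 + 0.119 = 2.719%.

2.72%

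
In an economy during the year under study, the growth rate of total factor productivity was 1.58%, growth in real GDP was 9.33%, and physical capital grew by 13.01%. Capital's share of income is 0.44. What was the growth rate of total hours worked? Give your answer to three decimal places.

3.617%

Labor's share = 1 − 0.44 = 0.56.
gY = gA + 0.44×13.01 + 0.56×g.
0.56×g = 9.33 − 1.58 − 5.7244 = 2.0256.
g = 2.0256 / 0.56 = 3.61714%.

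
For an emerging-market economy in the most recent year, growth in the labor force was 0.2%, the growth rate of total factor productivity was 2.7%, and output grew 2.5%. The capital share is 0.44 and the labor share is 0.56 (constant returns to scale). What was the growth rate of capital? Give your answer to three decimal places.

Labor's share = 1 − 0.44 = 0.56.
gY = gA + 0.56×0.2 + 0.44×g.
0.44×g = 2.5 − 2.7 − 0.112 = -0.312.
g = -0.312 / 0.44 = -0.70909%.

-0.709%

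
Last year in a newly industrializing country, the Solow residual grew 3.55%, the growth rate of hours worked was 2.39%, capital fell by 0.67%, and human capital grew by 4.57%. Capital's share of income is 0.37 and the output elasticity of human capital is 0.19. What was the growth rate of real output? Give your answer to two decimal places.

Labor's share = 1 − 0.37 − 0.19 = 0.44.
Capital: 0.37 × (-0.67) = -0.2479 pp.
Human capital: 0.19 × 4.57 = 0.8683 pp.
Hours worked: 0.44 × 2.39 = 1.0516 pp.
Output growth = 3.55 + 1.672 = 5.222%.

Real output growth was 5.22%.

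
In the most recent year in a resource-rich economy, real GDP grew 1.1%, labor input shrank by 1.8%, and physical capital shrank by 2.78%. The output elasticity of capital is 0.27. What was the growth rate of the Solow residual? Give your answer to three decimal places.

The Solow residual growth was 3.165%.

Labor's share = 1 − 0.27 = 0.73.
Physical capital: 0.27 × (-2.78) = -0.7506 pp.
Labor input: 0.73 × (-1.8) = -1.314 pp.
TFP growth = 1.1 + 2.0646 = 3.1646%.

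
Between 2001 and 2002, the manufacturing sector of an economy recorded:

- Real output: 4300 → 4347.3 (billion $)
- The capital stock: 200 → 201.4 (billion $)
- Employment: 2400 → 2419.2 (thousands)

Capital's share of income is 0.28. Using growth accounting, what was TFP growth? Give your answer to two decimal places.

Real output growth = (4347.3 − 4300) / 4300 = 1.1%.
The capital stock growth = (201.4 − 200) / 200 = 0.7%.
Employment growth = (2419.2 − 2400) / 2400 = 0.8%.
Labor's share = 1 − 0.28 = 0.72.
The capital stock: 0.28 × 0.7 = 0.196 pp.
Employment: 0.72 × 0.8 = 0.576 pp.
TFP growth = 1.1 − 0.772 = 0.328%.

TFP growth was 0.33%.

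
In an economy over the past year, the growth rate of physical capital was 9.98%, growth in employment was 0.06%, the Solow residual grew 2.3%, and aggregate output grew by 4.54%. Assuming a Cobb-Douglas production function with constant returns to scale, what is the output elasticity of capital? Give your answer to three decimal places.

gY = gA + α·gK + (1−α)·gL, so gY − gA − gL = α(gK − gL).
4.54 − 2.3 − 0.06 = α × (9.98 − 0.06).
2.18 = 9.92 α, so α = 0.21976.

The output elasticity of capital is 0.220.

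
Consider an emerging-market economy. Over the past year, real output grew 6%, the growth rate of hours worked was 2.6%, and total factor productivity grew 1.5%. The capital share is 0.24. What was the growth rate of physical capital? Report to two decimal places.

10.52%

Labor's share = 1 − 0.24 = 0.76.
gY = gA + 0.76×2.6 + 0.24×g.
0.24×g = 6 − 1.5 − 1.976 = 2.524.
g = 2.524 / 0.24 = 10.5167%.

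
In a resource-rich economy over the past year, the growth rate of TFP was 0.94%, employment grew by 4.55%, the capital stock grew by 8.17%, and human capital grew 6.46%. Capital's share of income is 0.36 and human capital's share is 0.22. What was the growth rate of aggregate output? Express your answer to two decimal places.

Labor's share = 1 − 0.36 − 0.22 = 0.42.
The capital stock: 0.36 × 8.17 = 2.9412 pp.
Human capital: 0.22 × 6.46 = 1.4212 pp.
Employment: 0.42 × 4.55 = 1.911 pp.
Output growth = 0.94 + 6.2734 = 7.2134%.

7.21%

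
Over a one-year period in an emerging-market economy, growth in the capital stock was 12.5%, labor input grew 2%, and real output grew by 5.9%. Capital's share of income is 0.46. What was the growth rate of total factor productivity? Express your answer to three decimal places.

Labor's share = 1 − 0.46 = 0.54.
The capital stock: 0.46 × 12.5 = 5.75 pp.
Labor input: 0.54 × 2 = 1.08 pp.
TFP growth = 5.9 − 6.83 = -0.93%.

-0.930%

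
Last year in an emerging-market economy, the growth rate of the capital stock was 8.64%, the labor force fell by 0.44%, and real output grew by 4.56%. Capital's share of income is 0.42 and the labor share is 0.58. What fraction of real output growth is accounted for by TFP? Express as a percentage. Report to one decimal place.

Labor's share = 1 − 0.42 = 0.58.
The capital stock: 0.42 × 8.64 = 3.6288 pp.
The labor force: 0.58 × (-0.44) = -0.2552 pp.
TFP growth = 4.56 − 3.3736 = 1.1864%.
TFP share of growth = 1.1864 / 4.56 × 100 = 26.018%.

26.0%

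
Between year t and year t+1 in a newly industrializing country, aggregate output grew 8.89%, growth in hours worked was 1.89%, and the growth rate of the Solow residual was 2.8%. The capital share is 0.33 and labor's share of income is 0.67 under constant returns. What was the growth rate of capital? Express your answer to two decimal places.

14.62%

Labor's share = 1 − 0.33 = 0.67.
gY = gA + 0.67×1.89 + 0.33×g.
0.33×g = 8.89 − 2.8 − 1.2663 = 4.8237.
g = 4.8237 / 0.33 = 14.6173%.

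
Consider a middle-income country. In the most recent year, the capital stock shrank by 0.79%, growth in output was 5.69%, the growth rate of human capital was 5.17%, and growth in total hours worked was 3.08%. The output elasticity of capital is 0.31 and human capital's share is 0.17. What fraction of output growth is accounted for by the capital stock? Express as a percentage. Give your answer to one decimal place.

The capital stock contributed 0.31 × (-0.79) = -0.2449 pp.
Share of growth = -0.2449 / 5.69 × 100 = -4.304%.

The capital stock accounted for -4.3% of growth.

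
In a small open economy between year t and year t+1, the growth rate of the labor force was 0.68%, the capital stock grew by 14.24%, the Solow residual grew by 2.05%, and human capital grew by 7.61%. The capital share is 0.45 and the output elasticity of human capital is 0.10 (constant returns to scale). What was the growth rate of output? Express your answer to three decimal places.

Labor's share = 1 − 0.45 − 0.1 = 0.45.
The capital stock: 0.45 × 14.24 = 6.408 pp.
Human capital: 0.1 × 7.61 = 0.761 pp.
The labor force: 0.45 × 0.68 = 0.306 pp.
Output growth = 2.05 + 7.475 = 9.525%.

Output growth was 9.525%.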